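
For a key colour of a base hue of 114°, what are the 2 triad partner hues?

A triad places three hues 120° apart.
114 + 120 = 234°
114 + 240 = 354°

234° and 354°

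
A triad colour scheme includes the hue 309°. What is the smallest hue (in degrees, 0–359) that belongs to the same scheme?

A triad places three hues 120° apart.
The full set through 309° is {69°, 189°, 309°}.

69°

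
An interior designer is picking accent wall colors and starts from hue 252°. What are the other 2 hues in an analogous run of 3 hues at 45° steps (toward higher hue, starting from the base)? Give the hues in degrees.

Analogous hues sit every 45° along the wheel.
252 + 45 = 297°
252 + 90 = 342°

297° and 342°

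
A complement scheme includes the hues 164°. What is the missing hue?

The complement sits 180° across the wheel.
The full set through 164° is {164°, 344°}.
Given {164°}, the missing hue is 344°.

344°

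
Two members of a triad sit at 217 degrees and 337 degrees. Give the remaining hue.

A triad spaces three hues 120° apart.
The full set is {97°, 217°, 337°}.

97°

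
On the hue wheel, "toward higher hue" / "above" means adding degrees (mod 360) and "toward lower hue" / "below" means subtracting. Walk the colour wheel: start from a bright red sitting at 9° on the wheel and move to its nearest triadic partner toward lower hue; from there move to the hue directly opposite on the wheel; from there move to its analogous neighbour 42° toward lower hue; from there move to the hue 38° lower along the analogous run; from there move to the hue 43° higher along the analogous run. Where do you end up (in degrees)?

−120° (triadic ↓): 9 − 120 = -111 → -111 + 360 = 249°
+180° (complement): 249 + 180 = 429 → 429 − 360 = 69°
−42° (analog 42° ↓): 69 − 42 = 27°
−38° (analog 38° ↓): 27 − 38 = -11 → -11 + 360 = 349°
+43° (analog 43° ↑): 349 + 43 = 392 → 392 − 360 = 32°

32°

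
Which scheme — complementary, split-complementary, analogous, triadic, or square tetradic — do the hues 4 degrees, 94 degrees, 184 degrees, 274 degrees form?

Sort the hues: 4°, 94°, 184°, 274°.
Successive gaps around the wheel: 90°, 90°, 90°, 90°.
Four hues every 90° form a square tetradic scheme.

square tetradic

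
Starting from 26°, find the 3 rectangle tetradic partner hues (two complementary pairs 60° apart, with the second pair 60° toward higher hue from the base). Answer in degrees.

86°, 206° and 266°

A rectangular tetradic uses two complementary pairs 60° apart: offsets 0°, 60°, 180°, 240°.
26 + 60 = 86°
26 + 180 = 206°
26 + 240 = 266°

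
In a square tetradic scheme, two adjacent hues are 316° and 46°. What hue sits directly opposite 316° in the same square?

136°

A square tetradic scheme places four hues 90° apart; opposite corners are 180° apart.
316 + 180 = 496 → 496 − 360 = 136°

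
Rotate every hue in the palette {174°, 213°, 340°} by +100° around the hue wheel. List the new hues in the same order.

274°, 313°, 80°

174 + 100 = 274°
213 + 100 = 313°
340 + 100 = 440 → 440 − 360 = 80°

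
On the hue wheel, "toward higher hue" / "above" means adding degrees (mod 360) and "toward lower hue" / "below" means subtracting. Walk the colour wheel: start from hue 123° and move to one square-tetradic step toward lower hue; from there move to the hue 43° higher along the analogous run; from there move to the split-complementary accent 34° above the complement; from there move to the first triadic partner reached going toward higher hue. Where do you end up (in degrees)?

50°

123 − 90 = 33°   (square ↓)
33 + 43 = 76°   (analog 43° ↑)
76 + 214 = 290°   (split-comp 34° ↑)
290 + 120 = 410 → 410 − 360 = 50°   (triadic ↑)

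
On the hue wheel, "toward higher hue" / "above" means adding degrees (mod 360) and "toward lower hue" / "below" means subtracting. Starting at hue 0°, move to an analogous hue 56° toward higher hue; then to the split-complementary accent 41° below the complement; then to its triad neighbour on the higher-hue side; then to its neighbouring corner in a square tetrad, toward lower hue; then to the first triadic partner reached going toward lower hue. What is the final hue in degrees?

0 + 56 = 56°   (analog 56° ↑)
56 + 139 = 195°   (split-comp 41° ↓)
195 + 120 = 315°   (triadic ↑)
315 − 90 = 225°   (square ↓)
225 − 120 = 105°   (triadic ↓)

105°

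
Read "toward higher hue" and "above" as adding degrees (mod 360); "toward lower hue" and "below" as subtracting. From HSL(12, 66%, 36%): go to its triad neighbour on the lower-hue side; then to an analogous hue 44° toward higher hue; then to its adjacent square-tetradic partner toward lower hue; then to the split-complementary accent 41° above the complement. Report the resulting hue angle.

−120° (triadic ↓): 12 − 120 = -108 → -108 + 360 = 252°
+44° (analog 44° ↑): 252 + 44 = 296°
−90° (square ↓): 296 − 90 = 206°
+221° (split-comp 41° ↑): 206 + 221 = 427 → 427 − 360 = 67°

67°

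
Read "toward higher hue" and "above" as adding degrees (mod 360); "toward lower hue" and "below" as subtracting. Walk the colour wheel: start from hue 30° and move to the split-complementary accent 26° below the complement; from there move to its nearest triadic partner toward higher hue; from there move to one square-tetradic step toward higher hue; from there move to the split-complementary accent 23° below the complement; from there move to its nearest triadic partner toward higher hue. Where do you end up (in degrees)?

+154° (split-comp 26° ↓): 30 + 154 = 184°
+120° (triadic ↑): 184 + 120 = 304°
+90° (square ↑): 304 + 90 = 394 → 394 − 360 = 34°
+157° (split-comp 23° ↓): 34 + 157 = 191°
+120° (triadic ↑): 191 + 120 = 311°

311°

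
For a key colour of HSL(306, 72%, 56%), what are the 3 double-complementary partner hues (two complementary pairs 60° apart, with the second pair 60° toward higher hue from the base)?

306 + 60 = 366 → 366 − 360 = 6°
306 + 180 = 486 → 486 − 360 = 126°
306 + 240 = 546 → 546 − 360 = 186°

6°, 126°, and 186°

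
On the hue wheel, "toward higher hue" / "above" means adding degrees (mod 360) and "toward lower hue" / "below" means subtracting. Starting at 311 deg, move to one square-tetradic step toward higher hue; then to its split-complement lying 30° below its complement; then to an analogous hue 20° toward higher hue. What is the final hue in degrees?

311 + 90 = 401 → 401 − 360 = 41°   (square ↑)
41 + 150 = 191°   (split-comp 30° ↓)
191 + 20 = 211°   (analog 20° ↑)

211°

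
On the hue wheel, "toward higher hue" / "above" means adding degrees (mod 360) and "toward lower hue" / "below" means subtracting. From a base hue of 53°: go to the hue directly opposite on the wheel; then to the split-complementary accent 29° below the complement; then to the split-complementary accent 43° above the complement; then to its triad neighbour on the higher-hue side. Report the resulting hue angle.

7°

complement +180°: 53 + 180 = 233°
split-comp 29° ↓ +151°: 233 + 151 = 384 → 384 − 360 = 24°
split-comp 43° ↑ +223°: 24 + 223 = 247°
triadic ↑ +120°: 247 + 120 = 367 → 367 − 360 = 7°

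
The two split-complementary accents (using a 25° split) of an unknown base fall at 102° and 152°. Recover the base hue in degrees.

The accents sit 25° either side of the complement, so the complement is their short-arc midpoint on the wheel.
Short-arc midpoint of 102° and 152°: 127°.
Base is 180° from the complement: 127 − 180 = -53 → -53 + 360 = 307°

307°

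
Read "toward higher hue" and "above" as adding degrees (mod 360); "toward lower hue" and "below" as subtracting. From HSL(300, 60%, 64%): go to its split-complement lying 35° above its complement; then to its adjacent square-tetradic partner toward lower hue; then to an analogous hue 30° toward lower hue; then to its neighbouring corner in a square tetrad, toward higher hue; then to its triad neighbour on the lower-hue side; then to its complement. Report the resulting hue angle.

185°

+215° (split-comp 35° ↑): 300 + 215 = 515 → 515 − 360 = 155°
−90° (square ↓): 155 − 90 = 65°
−30° (analog 30° ↓): 65 − 30 = 35°
+90° (square ↑): 35 + 90 = 125°
−120° (triadic ↓): 125 − 120 = 5°
+180° (complement): 5 + 180 = 185°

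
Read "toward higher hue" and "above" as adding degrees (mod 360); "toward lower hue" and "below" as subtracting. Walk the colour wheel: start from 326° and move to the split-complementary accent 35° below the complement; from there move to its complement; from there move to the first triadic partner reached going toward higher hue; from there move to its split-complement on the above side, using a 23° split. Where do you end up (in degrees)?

254°

split-comp 35° ↓ +145°: 326 + 145 = 471 → 471 − 360 = 111°
complement +180°: 111 + 180 = 291°
triadic ↑ +120°: 291 + 120 = 411 → 411 − 360 = 51°
split-comp 23° ↑ +203°: 51 + 203 = 254°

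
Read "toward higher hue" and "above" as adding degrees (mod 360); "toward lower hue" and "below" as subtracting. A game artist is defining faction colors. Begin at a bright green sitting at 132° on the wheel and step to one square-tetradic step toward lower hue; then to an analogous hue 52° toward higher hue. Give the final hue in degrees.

94°

square ↓ −90°: 132 − 90 = 42°
analog 52° ↑ +52°: 42 + 52 = 94°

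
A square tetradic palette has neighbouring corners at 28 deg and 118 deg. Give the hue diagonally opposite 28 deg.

A square tetradic scheme places four hues 90° apart; opposite corners are 180° apart.
28 + 180 = 208°

208°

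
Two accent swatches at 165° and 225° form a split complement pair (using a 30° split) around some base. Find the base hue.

The accents sit 30° either side of the complement, so the complement is their short-arc midpoint on the wheel.
Short-arc midpoint of 165° and 225°: 195°.
Base is 180° from the complement: 195 − 180 = 15°

15°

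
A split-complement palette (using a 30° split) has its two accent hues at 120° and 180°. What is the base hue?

330°

The accents sit 30° either side of the complement, so the complement is their short-arc midpoint on the wheel.
Short-arc midpoint of 120° and 180°: 150°.
Base is 180° from the complement: 150 − 180 = -30 → -30 + 360 = 330°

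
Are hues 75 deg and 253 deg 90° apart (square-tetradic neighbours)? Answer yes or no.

Angular distance: |75 − 253| = 178 = 178°.
90° apart (square-tetradic neighbours) requires 90°.

no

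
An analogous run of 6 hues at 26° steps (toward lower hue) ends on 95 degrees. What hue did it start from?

5 steps of 26° (toward lower hue) give a net shift of −130°.
Start = end − shift: 95 + 130 = 225°

225°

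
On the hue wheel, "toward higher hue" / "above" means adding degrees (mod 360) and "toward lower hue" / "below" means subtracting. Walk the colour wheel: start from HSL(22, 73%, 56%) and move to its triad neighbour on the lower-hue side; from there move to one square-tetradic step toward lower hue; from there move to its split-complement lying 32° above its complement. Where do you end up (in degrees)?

−120° (triadic ↓): 22 − 120 = -98 → -98 + 360 = 262°
−90° (square ↓): 262 − 90 = 172°
+212° (split-comp 32° ↑): 172 + 212 = 384 → 384 − 360 = 24°

24°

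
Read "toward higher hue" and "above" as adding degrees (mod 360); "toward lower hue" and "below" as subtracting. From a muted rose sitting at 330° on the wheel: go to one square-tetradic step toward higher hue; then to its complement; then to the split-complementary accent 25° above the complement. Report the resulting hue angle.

85°

+90° (square ↑): 330 + 90 = 420 → 420 − 360 = 60°
+180° (complement): 60 + 180 = 240°
+205° (split-comp 25° ↑): 240 + 205 = 445 → 445 − 360 = 85°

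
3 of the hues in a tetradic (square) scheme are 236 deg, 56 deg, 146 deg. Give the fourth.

326°

A square tetradic scheme places four hues every 90°.
The full set through 56° is {56°, 146°, 236°, 326°}.
Given {56°, 146°, 236°}, the missing hue is 326°.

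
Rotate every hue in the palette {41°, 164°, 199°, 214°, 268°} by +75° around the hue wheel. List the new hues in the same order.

116°, 239°, 274°, 289°, 343°

41 + 75 = 116°
164 + 75 = 239°
199 + 75 = 274°
214 + 75 = 289°
268 + 75 = 343°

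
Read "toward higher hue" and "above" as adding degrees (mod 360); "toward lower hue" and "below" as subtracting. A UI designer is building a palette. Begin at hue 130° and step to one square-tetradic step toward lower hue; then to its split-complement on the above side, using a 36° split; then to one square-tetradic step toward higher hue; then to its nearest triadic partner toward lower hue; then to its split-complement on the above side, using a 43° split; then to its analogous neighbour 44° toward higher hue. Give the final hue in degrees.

133°

−90° (square ↓): 130 − 90 = 40°
+216° (split-comp 36° ↑): 40 + 216 = 256°
+90° (square ↑): 256 + 90 = 346°
−120° (triadic ↓): 346 − 120 = 226°
+223° (split-comp 43° ↑): 226 + 223 = 449 → 449 − 360 = 89°
+44° (analog 44° ↑): 89 + 44 = 133°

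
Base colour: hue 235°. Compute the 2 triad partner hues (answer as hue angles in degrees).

A triad places three hues 120° apart.
235 + 120 = 355°
235 + 240 = 475 → 475 − 360 = 115°

355° and 115°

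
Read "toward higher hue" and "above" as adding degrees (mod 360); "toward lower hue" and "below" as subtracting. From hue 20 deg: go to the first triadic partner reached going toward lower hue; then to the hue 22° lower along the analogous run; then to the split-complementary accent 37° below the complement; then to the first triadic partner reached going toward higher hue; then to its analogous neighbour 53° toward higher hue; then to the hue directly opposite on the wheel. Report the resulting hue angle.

14°

−120° (triadic ↓): 20 − 120 = -100 → -100 + 360 = 260°
−22° (analog 22° ↓): 260 − 22 = 238°
+143° (split-comp 37° ↓): 238 + 143 = 381 → 381 − 360 = 21°
+120° (triadic ↑): 21 + 120 = 141°
+53° (analog 53° ↑): 141 + 53 = 194°
+180° (complement): 194 + 180 = 374 → 374 − 360 = 14°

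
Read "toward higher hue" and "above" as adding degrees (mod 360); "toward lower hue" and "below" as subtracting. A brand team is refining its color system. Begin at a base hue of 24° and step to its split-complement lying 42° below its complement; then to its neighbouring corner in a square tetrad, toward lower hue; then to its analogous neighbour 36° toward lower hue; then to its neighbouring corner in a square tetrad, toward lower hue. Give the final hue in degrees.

306°

+138° (split-comp 42° ↓): 24 + 138 = 162°
−90° (square ↓): 162 − 90 = 72°
−36° (analog 36° ↓): 72 − 36 = 36°
−90° (square ↓): 36 − 90 = -54 → -54 + 360 = 306°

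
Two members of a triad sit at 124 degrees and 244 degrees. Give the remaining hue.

4°

A triad spaces three hues 120° apart.
The full set is {4°, 124°, 244°}.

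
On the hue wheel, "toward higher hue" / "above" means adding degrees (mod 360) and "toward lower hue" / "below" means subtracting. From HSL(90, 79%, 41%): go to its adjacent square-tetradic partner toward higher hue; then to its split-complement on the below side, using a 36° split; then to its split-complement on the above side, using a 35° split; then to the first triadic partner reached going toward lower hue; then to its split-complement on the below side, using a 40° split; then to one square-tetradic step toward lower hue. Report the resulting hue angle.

square ↑ +90°: 90 + 90 = 180°
split-comp 36° ↓ +144°: 180 + 144 = 324°
split-comp 35° ↑ +215°: 324 + 215 = 539 → 539 − 360 = 179°
triadic ↓ −120°: 179 − 120 = 59°
split-comp 40° ↓ +140°: 59 + 140 = 199°
square ↓ −90°: 199 − 90 = 109°

109°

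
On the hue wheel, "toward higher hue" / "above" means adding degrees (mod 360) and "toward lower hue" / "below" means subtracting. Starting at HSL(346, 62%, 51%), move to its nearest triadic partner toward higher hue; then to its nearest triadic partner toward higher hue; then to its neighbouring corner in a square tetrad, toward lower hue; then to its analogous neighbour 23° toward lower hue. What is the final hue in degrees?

+120° (triadic ↑): 346 + 120 = 466 → 466 − 360 = 106°
+120° (triadic ↑): 106 + 120 = 226°
−90° (square ↓): 226 − 90 = 136°
−23° (analog 23° ↓): 136 − 23 = 113°

113°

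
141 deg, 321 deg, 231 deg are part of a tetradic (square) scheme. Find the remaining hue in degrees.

51°

A square tetradic scheme places four hues every 90°.
The full set through 141° is {51°, 141°, 231°, 321°}.
Given {141°, 231°, 321°}, the missing hue is 51°.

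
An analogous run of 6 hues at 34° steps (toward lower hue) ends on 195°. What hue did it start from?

5°

5 steps of 34° (toward lower hue) give a net shift of −170°.
Start = end − shift: 195 + 170 = 365 → 365 − 360 = 5°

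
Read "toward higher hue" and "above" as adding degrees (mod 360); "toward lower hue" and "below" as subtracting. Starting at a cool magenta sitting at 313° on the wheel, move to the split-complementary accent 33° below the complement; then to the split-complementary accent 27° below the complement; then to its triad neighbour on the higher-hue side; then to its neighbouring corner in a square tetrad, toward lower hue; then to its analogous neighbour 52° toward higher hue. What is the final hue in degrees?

335°

+147° (split-comp 33° ↓): 313 + 147 = 460 → 460 − 360 = 100°
+153° (split-comp 27° ↓): 100 + 153 = 253°
+120° (triadic ↑): 253 + 120 = 373 → 373 − 360 = 13°
−90° (square ↓): 13 − 90 = -77 → -77 + 360 = 283°
+52° (analog 52° ↑): 283 + 52 = 335°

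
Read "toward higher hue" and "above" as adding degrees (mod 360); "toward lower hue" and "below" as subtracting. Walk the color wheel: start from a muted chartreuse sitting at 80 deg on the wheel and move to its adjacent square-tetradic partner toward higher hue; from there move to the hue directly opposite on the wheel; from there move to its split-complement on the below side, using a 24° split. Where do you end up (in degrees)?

+90° (square ↑): 80 + 90 = 170°
+180° (complement): 170 + 180 = 350°
+156° (split-comp 24° ↓): 350 + 156 = 506 → 506 − 360 = 146°

146°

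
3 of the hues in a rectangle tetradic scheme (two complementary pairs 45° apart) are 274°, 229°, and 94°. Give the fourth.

A rectangular tetradic uses two complementary pairs 45° apart: offsets 0°, 45°, 180°, 225°.
Among {94°, 229°, 274°}, 94° and 274° are a 180° pair.
The remaining hue 229° needs its own complement: 229 + 180 = 409 → 409 − 360 = 49°

49°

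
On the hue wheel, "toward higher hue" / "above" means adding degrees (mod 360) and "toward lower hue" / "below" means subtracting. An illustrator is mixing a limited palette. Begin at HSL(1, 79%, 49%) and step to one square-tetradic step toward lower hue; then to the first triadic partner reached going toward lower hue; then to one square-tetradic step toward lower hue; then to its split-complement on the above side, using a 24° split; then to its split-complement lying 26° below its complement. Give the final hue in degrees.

59°

square ↓ −90°: 1 − 90 = -89 → -89 + 360 = 271°
triadic ↓ −120°: 271 − 120 = 151°
square ↓ −90°: 151 − 90 = 61°
split-comp 24° ↑ +204°: 61 + 204 = 265°
split-comp 26° ↓ +154°: 265 + 154 = 419 → 419 − 360 = 59°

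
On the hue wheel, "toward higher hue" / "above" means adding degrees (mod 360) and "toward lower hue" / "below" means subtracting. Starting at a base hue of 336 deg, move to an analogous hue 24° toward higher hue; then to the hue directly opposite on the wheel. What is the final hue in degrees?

+24° (analog 24° ↑): 336 + 24 = 360 → 360 − 360 = 0°
+180° (complement): 0 + 180 = 180°

180°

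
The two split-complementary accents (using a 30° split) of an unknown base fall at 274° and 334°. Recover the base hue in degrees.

The accents sit 30° either side of the complement, so the complement is their short-arc midpoint on the wheel.
Short-arc midpoint of 274° and 334°: 304°.
Base is 180° from the complement: 304 − 180 = 124°

124°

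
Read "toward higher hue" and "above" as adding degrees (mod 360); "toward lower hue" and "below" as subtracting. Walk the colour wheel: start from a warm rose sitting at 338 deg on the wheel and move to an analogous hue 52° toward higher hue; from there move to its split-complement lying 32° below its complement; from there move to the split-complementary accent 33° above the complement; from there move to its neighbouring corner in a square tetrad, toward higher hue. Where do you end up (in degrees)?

analog 52° ↑ +52°: 338 + 52 = 390 → 390 − 360 = 30°
split-comp 32° ↓ +148°: 30 + 148 = 178°
split-comp 33° ↑ +213°: 178 + 213 = 391 → 391 − 360 = 31°
square ↑ +90°: 31 + 90 = 121°

121°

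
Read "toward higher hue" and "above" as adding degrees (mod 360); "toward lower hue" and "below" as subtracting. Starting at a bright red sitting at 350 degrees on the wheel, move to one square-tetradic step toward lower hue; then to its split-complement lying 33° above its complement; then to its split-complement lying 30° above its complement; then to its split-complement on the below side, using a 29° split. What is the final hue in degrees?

350 − 90 = 260°   (square ↓)
260 + 213 = 473 → 473 − 360 = 113°   (split-comp 33° ↑)
113 + 210 = 323°   (split-comp 30° ↑)
323 + 151 = 474 → 474 − 360 = 114°   (split-comp 29° ↓)

114°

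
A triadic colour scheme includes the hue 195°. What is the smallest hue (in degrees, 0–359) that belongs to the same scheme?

75°

A triad places three hues 120° apart.
The full set through 195° is {75°, 195°, 315°}.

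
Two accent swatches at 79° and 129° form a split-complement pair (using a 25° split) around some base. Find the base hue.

284°

The accents sit 25° either side of the complement, so the complement is their short-arc midpoint on the wheel.
Short-arc midpoint of 79° and 129°: 104°.
Base is 180° from the complement: 104 − 180 = -76 → -76 + 360 = 284°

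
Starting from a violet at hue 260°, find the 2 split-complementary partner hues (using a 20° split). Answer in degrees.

60° and 100°

Split-complementary hues sit 20° either side of the complement.
Complement of 260°: 260 + 180 = 440 → 440 − 360 = 80°
80 − 20 = 60°
80 + 20 = 100°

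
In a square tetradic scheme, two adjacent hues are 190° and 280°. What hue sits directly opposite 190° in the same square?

10°

A square tetradic scheme places four hues 90° apart; opposite corners are 180° apart.
190 + 180 = 370 → 370 − 360 = 10°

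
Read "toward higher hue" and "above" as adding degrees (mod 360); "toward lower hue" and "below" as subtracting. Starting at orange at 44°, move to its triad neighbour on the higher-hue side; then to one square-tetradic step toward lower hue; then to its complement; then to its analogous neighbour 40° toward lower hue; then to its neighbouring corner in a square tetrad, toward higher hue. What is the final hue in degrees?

44 + 120 = 164°   (triadic ↑)
164 − 90 = 74°   (square ↓)
74 + 180 = 254°   (complement)
254 − 40 = 214°   (analog 40° ↓)
214 + 90 = 304°   (square ↑)

304°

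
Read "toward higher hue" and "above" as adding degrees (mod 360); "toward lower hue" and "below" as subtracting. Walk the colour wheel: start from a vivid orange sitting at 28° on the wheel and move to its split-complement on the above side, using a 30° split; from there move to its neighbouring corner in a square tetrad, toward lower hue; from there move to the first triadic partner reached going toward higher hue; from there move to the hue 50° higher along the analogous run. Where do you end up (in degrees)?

318°

28 + 210 = 238°   (split-comp 30° ↑)
238 − 90 = 148°   (square ↓)
148 + 120 = 268°   (triadic ↑)
268 + 50 = 318°   (analog 50° ↑)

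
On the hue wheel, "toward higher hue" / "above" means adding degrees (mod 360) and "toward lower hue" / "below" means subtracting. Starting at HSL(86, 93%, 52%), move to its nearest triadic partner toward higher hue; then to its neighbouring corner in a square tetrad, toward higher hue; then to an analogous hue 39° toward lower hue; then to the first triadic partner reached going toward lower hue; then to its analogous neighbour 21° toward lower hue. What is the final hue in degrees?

116°

+120° (triadic ↑): 86 + 120 = 206°
+90° (square ↑): 206 + 90 = 296°
−39° (analog 39° ↓): 296 − 39 = 257°
−120° (triadic ↓): 257 − 120 = 137°
−21° (analog 21° ↓): 137 − 21 = 116°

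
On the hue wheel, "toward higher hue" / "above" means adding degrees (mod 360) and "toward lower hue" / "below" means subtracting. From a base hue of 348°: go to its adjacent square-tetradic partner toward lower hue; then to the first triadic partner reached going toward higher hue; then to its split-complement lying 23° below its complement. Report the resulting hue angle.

175°

−90° (square ↓): 348 − 90 = 258°
+120° (triadic ↑): 258 + 120 = 378 → 378 − 360 = 18°
+157° (split-comp 23° ↓): 18 + 157 = 175°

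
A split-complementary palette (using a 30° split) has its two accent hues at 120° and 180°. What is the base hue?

The accents sit 30° either side of the complement, so the complement is their short-arc midpoint on the wheel.
Short-arc midpoint of 120° and 180°: 150°.
Base is 180° from the complement: 150 − 180 = -30 → -30 + 360 = 330°

330°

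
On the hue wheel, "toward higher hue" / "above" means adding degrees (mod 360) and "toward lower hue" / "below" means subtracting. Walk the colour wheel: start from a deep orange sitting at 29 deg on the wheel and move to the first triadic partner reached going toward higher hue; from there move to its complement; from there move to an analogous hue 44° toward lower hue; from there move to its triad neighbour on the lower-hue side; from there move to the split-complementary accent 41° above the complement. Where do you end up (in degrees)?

+120° (triadic ↑): 29 + 120 = 149°
+180° (complement): 149 + 180 = 329°
−44° (analog 44° ↓): 329 − 44 = 285°
−120° (triadic ↓): 285 − 120 = 165°
+221° (split-comp 41° ↑): 165 + 221 = 386 → 386 − 360 = 26°

26°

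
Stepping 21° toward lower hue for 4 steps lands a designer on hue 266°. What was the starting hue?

350°

4 steps of 21° (toward lower hue) give a net shift of −84°.
Start = end − shift: 266 + 84 = 350°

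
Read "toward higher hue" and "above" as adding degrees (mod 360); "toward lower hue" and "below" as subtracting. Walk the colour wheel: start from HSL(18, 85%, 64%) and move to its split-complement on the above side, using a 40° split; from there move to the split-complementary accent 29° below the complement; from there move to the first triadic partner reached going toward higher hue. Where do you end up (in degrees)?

149°

+220° (split-comp 40° ↑): 18 + 220 = 238°
+151° (split-comp 29° ↓): 238 + 151 = 389 → 389 − 360 = 29°
+120° (triadic ↑): 29 + 120 = 149°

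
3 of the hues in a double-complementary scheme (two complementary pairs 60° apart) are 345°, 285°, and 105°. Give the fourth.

165°

A rectangular tetradic uses two complementary pairs 60° apart: offsets 0°, 60°, 180°, 240°.
Among {105°, 285°, 345°}, 105° and 285° are a 180° pair.
The remaining hue 345° needs its own complement: 345 + 180 = 525 → 525 − 360 = 165°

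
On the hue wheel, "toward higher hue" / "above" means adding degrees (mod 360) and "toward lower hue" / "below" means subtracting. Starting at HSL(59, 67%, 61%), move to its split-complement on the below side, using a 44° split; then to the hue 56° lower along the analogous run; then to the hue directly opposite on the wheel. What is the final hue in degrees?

+136° (split-comp 44° ↓): 59 + 136 = 195°
−56° (analog 56° ↓): 195 − 56 = 139°
+180° (complement): 139 + 180 = 319°

319°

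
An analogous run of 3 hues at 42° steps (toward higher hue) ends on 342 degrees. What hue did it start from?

2 steps of 42° (toward higher hue) give a net shift of +84°.
Start = end − shift: 342 − 84 = 258°

258°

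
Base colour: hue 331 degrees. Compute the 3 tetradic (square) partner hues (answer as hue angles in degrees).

A square tetradic scheme places four hues every 90°.
331 + 90 = 421 → 421 − 360 = 61°
331 + 180 = 511 → 511 − 360 = 151°
331 + 270 = 601 → 601 − 360 = 241°

61°, 151°, and 241°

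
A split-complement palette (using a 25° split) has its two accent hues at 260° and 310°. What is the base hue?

105°

The accents sit 25° either side of the complement, so the complement is their short-arc midpoint on the wheel.
Short-arc midpoint of 260° and 310°: 285°.
Base is 180° from the complement: 285 − 180 = 105°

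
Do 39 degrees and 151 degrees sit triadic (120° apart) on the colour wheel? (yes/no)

Angular distance: |39 − 151| = 112 = 112°.
Triadic (120° apart) requires 120°.

no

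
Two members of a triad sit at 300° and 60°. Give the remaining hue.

180°

A triad spaces three hues 120° apart.
The full set is {60°, 180°, 300°}.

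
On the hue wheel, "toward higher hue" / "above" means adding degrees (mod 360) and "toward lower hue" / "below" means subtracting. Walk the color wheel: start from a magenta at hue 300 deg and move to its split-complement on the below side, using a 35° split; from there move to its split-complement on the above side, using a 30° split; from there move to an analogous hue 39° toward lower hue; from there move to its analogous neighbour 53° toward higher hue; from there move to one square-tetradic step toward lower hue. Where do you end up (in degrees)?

300 + 145 = 445 → 445 − 360 = 85°   (split-comp 35° ↓)
85 + 210 = 295°   (split-comp 30° ↑)
295 − 39 = 256°   (analog 39° ↓)
256 + 53 = 309°   (analog 53° ↑)
309 − 90 = 219°   (square ↓)

219°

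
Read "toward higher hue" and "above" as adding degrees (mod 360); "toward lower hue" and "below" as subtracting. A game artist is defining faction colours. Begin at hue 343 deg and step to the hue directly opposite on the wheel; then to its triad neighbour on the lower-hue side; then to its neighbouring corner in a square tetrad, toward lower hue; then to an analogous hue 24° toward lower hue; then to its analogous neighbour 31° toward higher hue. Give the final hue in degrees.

320°

+180° (complement): 343 + 180 = 523 → 523 − 360 = 163°
−120° (triadic ↓): 163 − 120 = 43°
−90° (square ↓): 43 − 90 = -47 → -47 + 360 = 313°
−24° (analog 24° ↓): 313 − 24 = 289°
+31° (analog 31° ↑): 289 + 31 = 320°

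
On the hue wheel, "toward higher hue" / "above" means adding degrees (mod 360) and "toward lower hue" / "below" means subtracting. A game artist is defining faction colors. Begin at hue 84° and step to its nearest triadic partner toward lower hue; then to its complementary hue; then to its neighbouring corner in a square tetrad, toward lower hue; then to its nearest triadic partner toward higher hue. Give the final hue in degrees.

174°

triadic ↓ −120°: 84 − 120 = -36 → -36 + 360 = 324°
complement +180°: 324 + 180 = 504 → 504 − 360 = 144°
square ↓ −90°: 144 − 90 = 54°
triadic ↑ +120°: 54 + 120 = 174°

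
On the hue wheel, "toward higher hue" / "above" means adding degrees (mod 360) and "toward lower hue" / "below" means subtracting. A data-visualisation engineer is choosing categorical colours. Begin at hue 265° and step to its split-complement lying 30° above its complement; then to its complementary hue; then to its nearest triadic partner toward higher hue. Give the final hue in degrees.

55°

+210° (split-comp 30° ↑): 265 + 210 = 475 → 475 − 360 = 115°
+180° (complement): 115 + 180 = 295°
+120° (triadic ↑): 295 + 120 = 415 → 415 − 360 = 55°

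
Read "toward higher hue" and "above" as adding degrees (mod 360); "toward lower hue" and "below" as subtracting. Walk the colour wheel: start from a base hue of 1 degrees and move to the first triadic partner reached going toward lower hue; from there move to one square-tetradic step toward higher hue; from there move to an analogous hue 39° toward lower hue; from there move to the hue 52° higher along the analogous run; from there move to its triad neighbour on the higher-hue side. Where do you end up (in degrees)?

1 − 120 = -119 → -119 + 360 = 241°   (triadic ↓)
241 + 90 = 331°   (square ↑)
331 − 39 = 292°   (analog 39° ↓)
292 + 52 = 344°   (analog 52° ↑)
344 + 120 = 464 → 464 − 360 = 104°   (triadic ↑)

104°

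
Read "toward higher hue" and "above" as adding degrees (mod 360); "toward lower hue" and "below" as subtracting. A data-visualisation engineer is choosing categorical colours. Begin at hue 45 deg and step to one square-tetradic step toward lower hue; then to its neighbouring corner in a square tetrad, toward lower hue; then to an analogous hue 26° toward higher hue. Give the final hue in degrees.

45 − 90 = -45 → -45 + 360 = 315°   (square ↓)
315 − 90 = 225°   (square ↓)
225 + 26 = 251°   (analog 26° ↑)

251°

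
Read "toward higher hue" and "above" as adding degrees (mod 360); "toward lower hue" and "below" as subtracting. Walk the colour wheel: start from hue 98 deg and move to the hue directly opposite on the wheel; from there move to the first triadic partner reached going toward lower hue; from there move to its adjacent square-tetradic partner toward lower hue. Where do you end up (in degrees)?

complement +180°: 98 + 180 = 278°
triadic ↓ −120°: 278 − 120 = 158°
square ↓ −90°: 158 − 90 = 68°

68°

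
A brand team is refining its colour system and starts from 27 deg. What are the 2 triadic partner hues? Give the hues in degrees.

A triad places three hues 120° apart.
27 + 120 = 147°
27 + 240 = 267°

147° and 267°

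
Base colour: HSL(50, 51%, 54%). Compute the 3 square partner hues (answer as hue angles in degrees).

140°, 230° and 320°

A square tetradic scheme places four hues every 90°.
50 + 90 = 140°
50 + 180 = 230°
50 + 270 = 320°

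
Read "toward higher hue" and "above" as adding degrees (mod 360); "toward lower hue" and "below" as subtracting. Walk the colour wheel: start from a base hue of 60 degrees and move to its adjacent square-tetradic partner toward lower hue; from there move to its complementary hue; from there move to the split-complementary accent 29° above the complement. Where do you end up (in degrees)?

square ↓ −90°: 60 − 90 = -30 → -30 + 360 = 330°
complement +180°: 330 + 180 = 510 → 510 − 360 = 150°
split-comp 29° ↑ +209°: 150 + 209 = 359°

359°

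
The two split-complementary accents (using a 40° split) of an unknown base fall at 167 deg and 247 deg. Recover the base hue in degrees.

The accents sit 40° either side of the complement, so the complement is their short-arc midpoint on the wheel.
Short-arc midpoint of 167° and 247°: 207°.
Base is 180° from the complement: 207 − 180 = 27°

27°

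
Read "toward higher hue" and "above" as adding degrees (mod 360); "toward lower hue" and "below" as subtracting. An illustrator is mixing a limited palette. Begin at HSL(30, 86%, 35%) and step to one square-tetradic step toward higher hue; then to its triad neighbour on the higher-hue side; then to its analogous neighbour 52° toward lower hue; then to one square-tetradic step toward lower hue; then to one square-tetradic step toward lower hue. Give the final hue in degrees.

30 + 90 = 120°   (square ↑)
120 + 120 = 240°   (triadic ↑)
240 − 52 = 188°   (analog 52° ↓)
188 − 90 = 98°   (square ↓)
98 − 90 = 8°   (square ↓)

8°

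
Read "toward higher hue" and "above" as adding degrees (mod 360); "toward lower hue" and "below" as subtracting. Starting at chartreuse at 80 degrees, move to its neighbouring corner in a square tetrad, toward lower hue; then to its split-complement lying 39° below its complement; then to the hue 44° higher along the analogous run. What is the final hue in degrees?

175°

square ↓ −90°: 80 − 90 = -10 → -10 + 360 = 350°
split-comp 39° ↓ +141°: 350 + 141 = 491 → 491 − 360 = 131°
analog 44° ↑ +44°: 131 + 44 = 175°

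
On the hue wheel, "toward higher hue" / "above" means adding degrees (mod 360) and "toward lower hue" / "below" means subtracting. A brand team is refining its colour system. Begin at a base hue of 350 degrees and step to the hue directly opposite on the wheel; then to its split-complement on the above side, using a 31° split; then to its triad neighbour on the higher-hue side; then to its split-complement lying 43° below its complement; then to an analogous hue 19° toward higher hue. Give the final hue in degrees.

297°

350 + 180 = 530 → 530 − 360 = 170°   (complement)
170 + 211 = 381 → 381 − 360 = 21°   (split-comp 31° ↑)
21 + 120 = 141°   (triadic ↑)
141 + 137 = 278°   (split-comp 43° ↓)
278 + 19 = 297°   (analog 19° ↑)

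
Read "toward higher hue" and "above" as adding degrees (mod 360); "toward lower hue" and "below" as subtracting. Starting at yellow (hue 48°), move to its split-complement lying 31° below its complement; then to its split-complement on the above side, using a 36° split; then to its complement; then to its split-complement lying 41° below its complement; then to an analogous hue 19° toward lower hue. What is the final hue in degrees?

+149° (split-comp 31° ↓): 48 + 149 = 197°
+216° (split-comp 36° ↑): 197 + 216 = 413 → 413 − 360 = 53°
+180° (complement): 53 + 180 = 233°
+139° (split-comp 41° ↓): 233 + 139 = 372 → 372 − 360 = 12°
−19° (analog 19° ↓): 12 − 19 = -7 → -7 + 360 = 353°

353°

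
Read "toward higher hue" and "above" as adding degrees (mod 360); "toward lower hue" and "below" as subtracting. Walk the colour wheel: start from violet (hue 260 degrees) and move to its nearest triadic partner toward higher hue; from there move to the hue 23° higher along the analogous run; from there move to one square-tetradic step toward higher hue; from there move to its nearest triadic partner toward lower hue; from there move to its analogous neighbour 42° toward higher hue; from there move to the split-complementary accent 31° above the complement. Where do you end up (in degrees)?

triadic ↑ +120°: 260 + 120 = 380 → 380 − 360 = 20°
analog 23° ↑ +23°: 20 + 23 = 43°
square ↑ +90°: 43 + 90 = 133°
triadic ↓ −120°: 133 − 120 = 13°
analog 42° ↑ +42°: 13 + 42 = 55°
split-comp 31° ↑ +211°: 55 + 211 = 266°

266°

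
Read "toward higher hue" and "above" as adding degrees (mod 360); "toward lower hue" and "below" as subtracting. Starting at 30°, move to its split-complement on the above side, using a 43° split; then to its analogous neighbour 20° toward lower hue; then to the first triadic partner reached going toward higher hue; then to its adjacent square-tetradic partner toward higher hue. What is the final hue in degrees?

30 + 223 = 253°   (split-comp 43° ↑)
253 − 20 = 233°   (analog 20° ↓)
233 + 120 = 353°   (triadic ↑)
353 + 90 = 443 → 443 − 360 = 83°   (square ↑)

83°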